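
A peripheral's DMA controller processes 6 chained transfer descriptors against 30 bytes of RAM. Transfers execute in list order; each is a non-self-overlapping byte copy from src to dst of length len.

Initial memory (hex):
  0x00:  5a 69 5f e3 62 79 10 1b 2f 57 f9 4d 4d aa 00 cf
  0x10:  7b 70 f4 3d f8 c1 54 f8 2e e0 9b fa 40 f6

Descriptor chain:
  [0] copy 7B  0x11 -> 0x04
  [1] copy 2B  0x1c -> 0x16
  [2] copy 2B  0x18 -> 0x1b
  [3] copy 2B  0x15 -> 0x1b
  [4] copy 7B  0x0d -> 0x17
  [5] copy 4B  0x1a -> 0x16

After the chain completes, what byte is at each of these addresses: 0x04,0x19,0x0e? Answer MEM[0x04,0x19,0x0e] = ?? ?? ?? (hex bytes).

#0 dst[0x04+7] := {0x70,0xf4,0x3d,0xf8,0xc1,0x54,0xf8}
#1 dst[0x16+2] := {0x40,0xf6}
#2 dst[0x1b+2] := {0x2e,0xe0}
#3 dst[0x1b+2] := {0xc1,0x40}
#4 dst[0x17+7] := {0xaa,0x00,0xcf,0x7b,0x70,0xf4,0x3d}
#5 dst[0x16+4] := {0x7b,0x70,0xf4,0x3d}
query mem[0x04]=0x70, mem[0x19]=0x3d, mem[0x0e]=0x00

MEM[0x04,0x19,0x0e] = 70 3d 00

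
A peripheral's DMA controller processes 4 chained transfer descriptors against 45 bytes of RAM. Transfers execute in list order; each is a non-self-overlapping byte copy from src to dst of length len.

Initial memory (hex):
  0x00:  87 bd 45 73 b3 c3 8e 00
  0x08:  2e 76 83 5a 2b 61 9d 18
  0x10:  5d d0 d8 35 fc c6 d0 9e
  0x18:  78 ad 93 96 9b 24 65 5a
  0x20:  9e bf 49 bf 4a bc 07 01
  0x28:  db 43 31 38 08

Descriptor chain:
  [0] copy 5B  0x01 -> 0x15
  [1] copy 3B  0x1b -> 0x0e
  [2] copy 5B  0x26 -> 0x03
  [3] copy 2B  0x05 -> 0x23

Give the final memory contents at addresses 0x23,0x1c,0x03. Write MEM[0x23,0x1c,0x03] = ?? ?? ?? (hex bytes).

#0 dst[0x15+5] := {0xbd,0x45,0x73,0xb3,0xc3}
#1 dst[0x0e+3] := {0x96,0x9b,0x24}
#2 dst[0x03+5] := {0x07,0x01,0xdb,0x43,0x31}
#3 dst[0x23+2] := {0xdb,0x43}
query mem[0x23]=0xdb, mem[0x1c]=0x9b, mem[0x03]=0x07

MEM[0x23,0x1c,0x03] = db 9b 07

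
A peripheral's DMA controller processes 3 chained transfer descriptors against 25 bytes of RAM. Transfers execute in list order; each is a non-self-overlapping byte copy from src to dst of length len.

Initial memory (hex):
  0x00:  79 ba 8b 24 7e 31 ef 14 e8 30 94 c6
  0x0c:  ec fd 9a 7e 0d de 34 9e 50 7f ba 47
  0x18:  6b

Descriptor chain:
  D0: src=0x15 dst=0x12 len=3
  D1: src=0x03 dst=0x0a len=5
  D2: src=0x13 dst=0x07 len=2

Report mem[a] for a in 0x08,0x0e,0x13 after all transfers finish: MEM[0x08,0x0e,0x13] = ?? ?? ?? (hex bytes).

[0] 0x15->0x12 len=3 : 7f ba 47
[1] 0x03->0x0a len=5 : 24 7e 31 ef 14
[2] 0x13->0x07 len=2 : ba 47
query mem[0x08]=0x47, mem[0x0e]=0x14, mem[0x13]=0xba

MEM[0x08,0x0e,0x13] = 47 14 ba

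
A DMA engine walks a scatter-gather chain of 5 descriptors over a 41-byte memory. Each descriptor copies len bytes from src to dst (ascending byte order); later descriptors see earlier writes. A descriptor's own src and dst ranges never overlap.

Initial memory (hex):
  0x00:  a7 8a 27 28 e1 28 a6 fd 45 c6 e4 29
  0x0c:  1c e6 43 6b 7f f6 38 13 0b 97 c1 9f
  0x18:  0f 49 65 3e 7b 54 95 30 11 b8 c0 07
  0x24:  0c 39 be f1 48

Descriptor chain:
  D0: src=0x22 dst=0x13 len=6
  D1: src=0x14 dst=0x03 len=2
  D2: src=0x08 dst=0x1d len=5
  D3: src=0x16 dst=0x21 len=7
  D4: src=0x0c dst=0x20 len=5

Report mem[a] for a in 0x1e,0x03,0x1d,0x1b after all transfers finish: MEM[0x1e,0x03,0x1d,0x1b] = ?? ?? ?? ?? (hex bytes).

[0] 0x22->0x13 len=6 : c0 07 0c 39 be f1
[1] 0x14->0x03 len=2 : 07 0c
[2] 0x08->0x1d len=5 : 45 c6 e4 29 1c
[3] 0x16->0x21 len=7 : 39 be f1 49 65 3e 7b
[4] 0x0c->0x20 len=5 : 1c e6 43 6b 7f
query mem[0x1e]=0xc6, mem[0x03]=0x07, mem[0x1d]=0x45, mem[0x1b]=0x3e

MEM[0x1e,0x03,0x1d,0x1b] = c6 07 45 3e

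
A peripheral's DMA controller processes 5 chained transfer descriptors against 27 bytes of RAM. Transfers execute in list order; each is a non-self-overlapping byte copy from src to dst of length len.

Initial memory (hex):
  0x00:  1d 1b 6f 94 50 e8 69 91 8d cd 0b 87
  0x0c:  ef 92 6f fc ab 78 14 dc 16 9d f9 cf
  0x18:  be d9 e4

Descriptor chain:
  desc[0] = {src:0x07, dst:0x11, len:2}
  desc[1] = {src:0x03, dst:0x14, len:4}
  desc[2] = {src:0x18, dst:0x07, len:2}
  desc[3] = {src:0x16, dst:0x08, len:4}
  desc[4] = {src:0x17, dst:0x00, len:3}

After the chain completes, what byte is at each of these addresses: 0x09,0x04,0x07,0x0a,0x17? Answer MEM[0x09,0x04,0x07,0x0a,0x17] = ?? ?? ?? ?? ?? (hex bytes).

[0] 0x07->0x11 len=2 : 91 8d
[1] 0x03->0x14 len=4 : 94 50 e8 69
[2] 0x18->0x07 len=2 : be d9
[3] 0x16->0x08 len=4 : e8 69 be d9
[4] 0x17->0x00 len=3 : 69 be d9
query mem[0x09]=0x69, mem[0x04]=0x50, mem[0x07]=0xbe, mem[0x0a]=0xbe, mem[0x17]=0x69

MEM[0x09,0x04,0x07,0x0a,0x17] = 69 50 be be 69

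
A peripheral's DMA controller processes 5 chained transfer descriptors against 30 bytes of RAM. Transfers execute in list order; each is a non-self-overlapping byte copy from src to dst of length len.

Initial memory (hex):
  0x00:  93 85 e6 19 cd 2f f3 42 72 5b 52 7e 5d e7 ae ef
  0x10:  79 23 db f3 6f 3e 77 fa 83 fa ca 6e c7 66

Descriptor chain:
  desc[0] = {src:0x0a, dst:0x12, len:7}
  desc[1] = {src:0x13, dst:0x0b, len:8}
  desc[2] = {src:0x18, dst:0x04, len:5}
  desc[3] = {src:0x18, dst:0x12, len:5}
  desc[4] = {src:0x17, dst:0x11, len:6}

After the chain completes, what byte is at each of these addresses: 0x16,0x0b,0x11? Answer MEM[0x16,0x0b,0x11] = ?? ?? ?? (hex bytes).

MEM[0x16,0x0b,0x11] = c7 7e ef

#0 dst[0x12+7] := {0x52,0x7e,0x5d,0xe7,0xae,0xef,0x79}
#1 dst[0x0b+8] := {0x7e,0x5d,0xe7,0xae,0xef,0x79,0xfa,0xca}
#2 dst[0x04+5] := {0x79,0xfa,0xca,0x6e,0xc7}
#3 dst[0x12+5] := {0x79,0xfa,0xca,0x6e,0xc7}
#4 dst[0x11+6] := {0xef,0x79,0xfa,0xca,0x6e,0xc7}
query mem[0x16]=0xc7, mem[0x0b]=0x7e, mem[0x11]=0xef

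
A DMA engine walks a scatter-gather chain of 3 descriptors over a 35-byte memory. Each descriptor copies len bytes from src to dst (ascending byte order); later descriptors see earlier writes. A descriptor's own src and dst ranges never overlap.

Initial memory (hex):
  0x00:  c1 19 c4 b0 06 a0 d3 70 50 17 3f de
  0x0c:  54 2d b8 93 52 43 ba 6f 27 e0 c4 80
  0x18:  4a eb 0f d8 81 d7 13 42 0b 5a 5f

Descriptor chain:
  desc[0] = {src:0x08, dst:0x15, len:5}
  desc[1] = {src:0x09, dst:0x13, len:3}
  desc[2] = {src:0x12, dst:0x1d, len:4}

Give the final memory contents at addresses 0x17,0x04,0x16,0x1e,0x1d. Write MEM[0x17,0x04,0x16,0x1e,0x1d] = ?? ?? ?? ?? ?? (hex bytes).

  after D0: wrote 5B at 0x15 = 50173fde54
  after D1: wrote 3B at 0x13 = 173fde
  after D2: wrote 4B at 0x1d = ba173fde
query mem[0x17]=0x3f, mem[0x04]=0x06, mem[0x16]=0x17, mem[0x1e]=0x17, mem[0x1d]=0xba

MEM[0x17,0x04,0x16,0x1e,0x1d] = 3f 06 17 17 ba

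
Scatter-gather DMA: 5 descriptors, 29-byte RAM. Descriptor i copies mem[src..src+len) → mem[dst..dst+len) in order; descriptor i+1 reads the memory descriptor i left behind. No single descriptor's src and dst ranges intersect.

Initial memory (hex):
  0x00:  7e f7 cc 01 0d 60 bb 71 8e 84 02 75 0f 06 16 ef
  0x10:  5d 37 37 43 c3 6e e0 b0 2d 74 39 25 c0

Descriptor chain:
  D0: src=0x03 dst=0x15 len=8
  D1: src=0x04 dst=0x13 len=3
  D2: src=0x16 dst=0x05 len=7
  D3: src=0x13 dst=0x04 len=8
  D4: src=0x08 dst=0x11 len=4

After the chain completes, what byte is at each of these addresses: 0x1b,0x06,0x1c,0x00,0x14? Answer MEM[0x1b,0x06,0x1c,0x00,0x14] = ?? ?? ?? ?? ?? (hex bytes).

[0] 0x03->0x15 len=8 : 01 0d 60 bb 71 8e 84 02
[1] 0x04->0x13 len=3 : 0d 60 bb
[2] 0x16->0x05 len=7 : 0d 60 bb 71 8e 84 02
[3] 0x13->0x04 len=8 : 0d 60 bb 0d 60 bb 71 8e
[4] 0x08->0x11 len=4 : 60 bb 71 8e
query mem[0x1b]=0x84, mem[0x06]=0xbb, mem[0x1c]=0x02, mem[0x00]=0x7e, mem[0x14]=0x8e

MEM[0x1b,0x06,0x1c,0x00,0x14] = 84 bb 02 7e 8e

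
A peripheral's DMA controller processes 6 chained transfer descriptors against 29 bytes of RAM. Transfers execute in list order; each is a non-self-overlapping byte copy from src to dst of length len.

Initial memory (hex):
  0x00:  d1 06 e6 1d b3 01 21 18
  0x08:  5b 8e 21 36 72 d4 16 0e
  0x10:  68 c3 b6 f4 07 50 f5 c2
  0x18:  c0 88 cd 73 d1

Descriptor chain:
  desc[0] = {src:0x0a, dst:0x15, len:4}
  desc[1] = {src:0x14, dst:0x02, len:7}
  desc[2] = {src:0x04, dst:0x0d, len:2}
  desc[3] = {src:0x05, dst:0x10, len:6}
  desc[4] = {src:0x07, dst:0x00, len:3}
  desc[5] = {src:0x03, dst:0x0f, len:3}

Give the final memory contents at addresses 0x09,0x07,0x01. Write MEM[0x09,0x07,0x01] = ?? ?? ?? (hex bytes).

MEM[0x09,0x07,0x01] = 8e 88 cd

[0] 0x0a->0x15 len=4 : 21 36 72 d4
[1] 0x14->0x02 len=7 : 07 21 36 72 d4 88 cd
[2] 0x04->0x0d len=2 : 36 72
[3] 0x05->0x10 len=6 : 72 d4 88 cd 8e 21
[4] 0x07->0x00 len=3 : 88 cd 8e
[5] 0x03->0x0f len=3 : 21 36 72
query mem[0x09]=0x8e, mem[0x07]=0x88, mem[0x01]=0xcd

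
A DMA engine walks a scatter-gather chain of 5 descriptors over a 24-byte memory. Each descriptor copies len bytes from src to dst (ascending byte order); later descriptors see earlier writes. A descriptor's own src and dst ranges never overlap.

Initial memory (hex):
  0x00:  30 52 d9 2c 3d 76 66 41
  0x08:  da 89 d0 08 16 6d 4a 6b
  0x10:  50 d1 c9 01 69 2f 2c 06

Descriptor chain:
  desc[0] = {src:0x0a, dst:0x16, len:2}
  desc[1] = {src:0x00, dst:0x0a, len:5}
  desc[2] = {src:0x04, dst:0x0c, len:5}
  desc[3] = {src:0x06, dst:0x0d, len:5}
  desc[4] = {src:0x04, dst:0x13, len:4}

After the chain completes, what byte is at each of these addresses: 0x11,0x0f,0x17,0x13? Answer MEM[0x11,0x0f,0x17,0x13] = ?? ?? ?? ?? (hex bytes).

D0: mem[0x16..0x17] <- [d0 08]
D1: mem[0x0a..0x0e] <- [30 52 d9 2c 3d]
D2: mem[0x0c..0x10] <- [3d 76 66 41 da]
D3: mem[0x0d..0x11] <- [66 41 da 89 30]
D4: mem[0x13..0x16] <- [3d 76 66 41]
query mem[0x11]=0x30, mem[0x0f]=0xda, mem[0x17]=0x08, mem[0x13]=0x3d

MEM[0x11,0x0f,0x17,0x13] = 30 da 08 3d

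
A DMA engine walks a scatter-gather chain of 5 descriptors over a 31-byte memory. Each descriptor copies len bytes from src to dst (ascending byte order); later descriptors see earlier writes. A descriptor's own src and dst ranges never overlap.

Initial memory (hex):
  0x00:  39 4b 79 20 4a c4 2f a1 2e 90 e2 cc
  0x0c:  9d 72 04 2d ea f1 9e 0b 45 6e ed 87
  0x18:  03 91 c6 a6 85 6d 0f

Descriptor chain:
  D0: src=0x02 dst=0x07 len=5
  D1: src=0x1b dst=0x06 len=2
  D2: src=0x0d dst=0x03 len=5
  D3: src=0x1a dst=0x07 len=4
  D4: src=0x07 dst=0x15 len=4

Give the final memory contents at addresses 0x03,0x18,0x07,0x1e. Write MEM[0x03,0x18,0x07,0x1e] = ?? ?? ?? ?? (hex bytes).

#0 dst[0x07+5] := {0x79,0x20,0x4a,0xc4,0x2f}
#1 dst[0x06+2] := {0xa6,0x85}
#2 dst[0x03+5] := {0x72,0x04,0x2d,0xea,0xf1}
#3 dst[0x07+4] := {0xc6,0xa6,0x85,0x6d}
#4 dst[0x15+4] := {0xc6,0xa6,0x85,0x6d}
query mem[0x03]=0x72, mem[0x18]=0x6d, mem[0x07]=0xc6, mem[0x1e]=0x0f

MEM[0x03,0x18,0x07,0x1e] = 72 6d c6 0f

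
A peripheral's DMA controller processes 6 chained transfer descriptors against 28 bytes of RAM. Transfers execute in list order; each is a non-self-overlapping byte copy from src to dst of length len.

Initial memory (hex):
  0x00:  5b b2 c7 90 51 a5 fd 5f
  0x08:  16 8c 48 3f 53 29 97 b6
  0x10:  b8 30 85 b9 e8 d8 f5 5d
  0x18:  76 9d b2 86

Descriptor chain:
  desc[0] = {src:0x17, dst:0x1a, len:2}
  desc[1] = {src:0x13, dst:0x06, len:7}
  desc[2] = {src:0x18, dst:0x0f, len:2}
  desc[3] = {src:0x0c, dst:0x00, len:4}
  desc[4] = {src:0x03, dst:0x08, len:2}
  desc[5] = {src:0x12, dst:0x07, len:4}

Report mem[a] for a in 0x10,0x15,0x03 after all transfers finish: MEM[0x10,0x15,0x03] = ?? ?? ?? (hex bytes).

MEM[0x10,0x15,0x03] = 9d d8 76

#0 dst[0x1a+2] := {0x5d,0x76}
#1 dst[0x06+7] := {0xb9,0xe8,0xd8,0xf5,0x5d,0x76,0x9d}
#2 dst[0x0f+2] := {0x76,0x9d}
#3 dst[0x00+4] := {0x9d,0x29,0x97,0x76}
#4 dst[0x08+2] := {0x76,0x51}
#5 dst[0x07+4] := {0x85,0xb9,0xe8,0xd8}
query mem[0x10]=0x9d, mem[0x15]=0xd8, mem[0x03]=0x76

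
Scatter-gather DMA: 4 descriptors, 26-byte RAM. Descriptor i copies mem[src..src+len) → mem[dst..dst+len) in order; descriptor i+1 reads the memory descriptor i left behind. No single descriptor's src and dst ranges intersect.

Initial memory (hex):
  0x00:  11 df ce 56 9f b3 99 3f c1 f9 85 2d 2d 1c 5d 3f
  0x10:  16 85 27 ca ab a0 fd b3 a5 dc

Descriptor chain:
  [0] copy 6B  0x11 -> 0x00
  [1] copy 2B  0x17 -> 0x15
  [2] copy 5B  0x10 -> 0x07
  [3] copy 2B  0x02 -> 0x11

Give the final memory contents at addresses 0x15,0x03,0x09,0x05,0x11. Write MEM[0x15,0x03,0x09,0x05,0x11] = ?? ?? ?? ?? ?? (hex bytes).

MEM[0x15,0x03,0x09,0x05,0x11] = b3 ab 27 fd ca

D0: mem[0x00..0x05] <- [85 27 ca ab a0 fd]
D1: mem[0x15..0x16] <- [b3 a5]
D2: mem[0x07..0x0b] <- [16 85 27 ca ab]
D3: mem[0x11..0x12] <- [ca ab]
query mem[0x15]=0xb3, mem[0x03]=0xab, mem[0x09]=0x27, mem[0x05]=0xfd, mem[0x11]=0xca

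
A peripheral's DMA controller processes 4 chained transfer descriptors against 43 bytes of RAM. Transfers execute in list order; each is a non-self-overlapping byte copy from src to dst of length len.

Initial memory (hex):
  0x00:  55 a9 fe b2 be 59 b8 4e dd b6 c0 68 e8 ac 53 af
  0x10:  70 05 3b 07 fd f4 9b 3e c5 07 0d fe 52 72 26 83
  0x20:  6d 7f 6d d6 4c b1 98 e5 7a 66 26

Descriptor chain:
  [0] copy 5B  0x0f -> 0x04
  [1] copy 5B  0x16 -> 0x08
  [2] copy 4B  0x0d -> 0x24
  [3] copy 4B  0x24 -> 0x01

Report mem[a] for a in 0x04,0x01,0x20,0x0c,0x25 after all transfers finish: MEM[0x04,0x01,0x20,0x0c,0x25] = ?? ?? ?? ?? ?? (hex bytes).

D0: mem[0x04..0x08] <- [af 70 05 3b 07]
D1: mem[0x08..0x0c] <- [9b 3e c5 07 0d]
D2: mem[0x24..0x27] <- [ac 53 af 70]
D3: mem[0x01..0x04] <- [ac 53 af 70]
query mem[0x04]=0x70, mem[0x01]=0xac, mem[0x20]=0x6d, mem[0x0c]=0x0d, mem[0x25]=0x53

MEM[0x04,0x01,0x20,0x0c,0x25] = 70 ac 6d 0d 53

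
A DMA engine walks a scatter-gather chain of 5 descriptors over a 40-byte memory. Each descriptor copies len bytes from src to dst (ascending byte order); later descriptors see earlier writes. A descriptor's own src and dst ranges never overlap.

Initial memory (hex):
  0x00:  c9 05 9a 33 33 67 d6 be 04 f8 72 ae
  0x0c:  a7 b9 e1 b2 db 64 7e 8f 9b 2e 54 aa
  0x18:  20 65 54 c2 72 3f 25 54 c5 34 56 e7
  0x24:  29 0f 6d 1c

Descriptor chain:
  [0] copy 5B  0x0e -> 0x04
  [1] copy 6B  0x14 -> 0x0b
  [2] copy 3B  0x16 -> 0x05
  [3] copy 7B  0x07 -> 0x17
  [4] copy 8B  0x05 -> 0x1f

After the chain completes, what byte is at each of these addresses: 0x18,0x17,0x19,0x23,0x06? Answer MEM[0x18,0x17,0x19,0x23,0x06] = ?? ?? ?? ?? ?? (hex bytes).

MEM[0x18,0x17,0x19,0x23,0x06] = 7e 20 f8 f8 aa

D0: mem[0x04..0x08] <- [e1 b2 db 64 7e]
D1: mem[0x0b..0x10] <- [9b 2e 54 aa 20 65]
D2: mem[0x05..0x07] <- [54 aa 20]
D3: mem[0x17..0x1d] <- [20 7e f8 72 9b 2e 54]
D4: mem[0x1f..0x26] <- [54 aa 20 7e f8 72 9b 2e]
query mem[0x18]=0x7e, mem[0x17]=0x20, mem[0x19]=0xf8, mem[0x23]=0xf8, mem[0x06]=0xaa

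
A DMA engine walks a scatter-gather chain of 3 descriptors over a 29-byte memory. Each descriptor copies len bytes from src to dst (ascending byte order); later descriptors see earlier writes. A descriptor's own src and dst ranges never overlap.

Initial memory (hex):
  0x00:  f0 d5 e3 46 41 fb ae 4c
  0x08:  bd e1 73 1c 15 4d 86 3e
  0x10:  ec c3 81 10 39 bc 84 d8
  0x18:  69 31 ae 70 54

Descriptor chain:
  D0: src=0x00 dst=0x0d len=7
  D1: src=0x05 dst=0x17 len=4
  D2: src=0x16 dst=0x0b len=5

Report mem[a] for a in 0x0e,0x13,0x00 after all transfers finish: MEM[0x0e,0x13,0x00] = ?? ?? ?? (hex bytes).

#0 dst[0x0d+7] := {0xf0,0xd5,0xe3,0x46,0x41,0xfb,0xae}
#1 dst[0x17+4] := {0xfb,0xae,0x4c,0xbd}
#2 dst[0x0b+5] := {0x84,0xfb,0xae,0x4c,0xbd}
query mem[0x0e]=0x4c, mem[0x13]=0xae, mem[0x00]=0xf0

MEM[0x0e,0x13,0x00] = 4c ae f0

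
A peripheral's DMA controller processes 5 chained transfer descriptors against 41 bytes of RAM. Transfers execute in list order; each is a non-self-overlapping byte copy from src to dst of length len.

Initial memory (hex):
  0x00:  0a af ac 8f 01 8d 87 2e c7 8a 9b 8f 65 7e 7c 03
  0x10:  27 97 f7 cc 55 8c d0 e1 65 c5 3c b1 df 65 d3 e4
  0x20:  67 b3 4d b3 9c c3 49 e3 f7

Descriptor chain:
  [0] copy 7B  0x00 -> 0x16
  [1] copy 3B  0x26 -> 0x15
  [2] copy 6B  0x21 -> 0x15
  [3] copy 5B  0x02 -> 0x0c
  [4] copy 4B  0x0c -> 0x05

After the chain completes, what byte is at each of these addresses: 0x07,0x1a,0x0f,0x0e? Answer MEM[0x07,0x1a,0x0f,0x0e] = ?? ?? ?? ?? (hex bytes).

  after D0: wrote 7B at 0x16 = 0aafac8f018d87
  after D1: wrote 3B at 0x15 = 49e3f7
  after D2: wrote 6B at 0x15 = b34db39cc349
  after D3: wrote 5B at 0x0c = ac8f018d87
  after D4: wrote 4B at 0x05 = ac8f018d
query mem[0x07]=0x01, mem[0x1a]=0x49, mem[0x0f]=0x8d, mem[0x0e]=0x01

MEM[0x07,0x1a,0x0f,0x0e] = 01 49 8d 01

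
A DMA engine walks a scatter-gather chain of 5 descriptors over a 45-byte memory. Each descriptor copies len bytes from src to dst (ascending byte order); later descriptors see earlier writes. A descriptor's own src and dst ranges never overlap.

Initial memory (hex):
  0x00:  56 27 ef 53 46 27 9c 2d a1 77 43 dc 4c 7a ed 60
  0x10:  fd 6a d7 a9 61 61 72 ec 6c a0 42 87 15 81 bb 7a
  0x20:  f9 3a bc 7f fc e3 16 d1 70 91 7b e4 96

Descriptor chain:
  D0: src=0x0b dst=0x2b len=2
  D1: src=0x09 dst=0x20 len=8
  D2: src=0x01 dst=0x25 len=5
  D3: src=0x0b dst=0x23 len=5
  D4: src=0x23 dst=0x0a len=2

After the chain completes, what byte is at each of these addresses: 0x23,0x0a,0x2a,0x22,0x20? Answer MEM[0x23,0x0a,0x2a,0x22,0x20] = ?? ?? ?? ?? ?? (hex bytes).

  after D0: wrote 2B at 0x2b = dc4c
  after D1: wrote 8B at 0x20 = 7743dc4c7aed60fd
  after D2: wrote 5B at 0x25 = 27ef534627
  after D3: wrote 5B at 0x23 = dc4c7aed60
  after D4: wrote 2B at 0x0a = dc4c
query mem[0x23]=0xdc, mem[0x0a]=0xdc, mem[0x2a]=0x7b, mem[0x22]=0xdc, mem[0x20]=0x77

MEM[0x23,0x0a,0x2a,0x22,0x20] = dc dc 7b dc 77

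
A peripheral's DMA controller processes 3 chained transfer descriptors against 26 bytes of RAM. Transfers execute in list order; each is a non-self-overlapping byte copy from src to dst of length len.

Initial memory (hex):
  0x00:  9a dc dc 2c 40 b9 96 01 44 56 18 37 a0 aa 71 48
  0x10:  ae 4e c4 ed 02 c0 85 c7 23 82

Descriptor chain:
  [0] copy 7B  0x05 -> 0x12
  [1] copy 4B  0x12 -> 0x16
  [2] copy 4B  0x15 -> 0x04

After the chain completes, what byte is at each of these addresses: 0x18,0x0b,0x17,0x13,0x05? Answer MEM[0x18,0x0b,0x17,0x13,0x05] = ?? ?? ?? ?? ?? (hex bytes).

  after D0: wrote 7B at 0x12 = b9960144561837
  after D1: wrote 4B at 0x16 = b9960144
  after D2: wrote 4B at 0x04 = 44b99601
query mem[0x18]=0x01, mem[0x0b]=0x37, mem[0x17]=0x96, mem[0x13]=0x96, mem[0x05]=0xb9

MEM[0x18,0x0b,0x17,0x13,0x05] = 01 37 96 96 b9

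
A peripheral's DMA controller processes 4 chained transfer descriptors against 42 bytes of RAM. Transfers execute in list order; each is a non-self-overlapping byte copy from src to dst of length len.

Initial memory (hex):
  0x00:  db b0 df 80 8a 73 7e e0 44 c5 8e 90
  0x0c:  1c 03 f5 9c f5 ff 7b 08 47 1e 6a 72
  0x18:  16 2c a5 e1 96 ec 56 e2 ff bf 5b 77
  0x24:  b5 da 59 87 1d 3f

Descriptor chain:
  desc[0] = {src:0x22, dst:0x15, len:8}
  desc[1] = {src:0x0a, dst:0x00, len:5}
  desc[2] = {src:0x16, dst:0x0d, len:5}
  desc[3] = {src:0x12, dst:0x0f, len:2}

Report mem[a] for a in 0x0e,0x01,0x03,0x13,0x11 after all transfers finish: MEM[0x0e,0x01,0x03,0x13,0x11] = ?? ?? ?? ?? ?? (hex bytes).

MEM[0x0e,0x01,0x03,0x13,0x11] = b5 90 03 08 87

  after D0: wrote 8B at 0x15 = 5b77b5da59871d3f
  after D1: wrote 5B at 0x00 = 8e901c03f5
  after D2: wrote 5B at 0x0d = 77b5da5987
  after D3: wrote 2B at 0x0f = 7b08
query mem[0x0e]=0xb5, mem[0x01]=0x90, mem[0x03]=0x03, mem[0x13]=0x08, mem[0x11]=0x87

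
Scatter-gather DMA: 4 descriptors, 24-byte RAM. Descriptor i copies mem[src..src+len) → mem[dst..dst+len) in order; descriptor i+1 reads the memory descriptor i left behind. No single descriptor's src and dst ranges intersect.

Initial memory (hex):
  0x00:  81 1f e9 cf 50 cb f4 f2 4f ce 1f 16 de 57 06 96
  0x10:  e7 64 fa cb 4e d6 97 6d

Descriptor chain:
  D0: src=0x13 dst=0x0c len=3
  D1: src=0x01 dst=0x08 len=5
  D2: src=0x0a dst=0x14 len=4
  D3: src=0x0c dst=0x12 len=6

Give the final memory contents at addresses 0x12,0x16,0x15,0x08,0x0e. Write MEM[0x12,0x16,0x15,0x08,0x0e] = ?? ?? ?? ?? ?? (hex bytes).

MEM[0x12,0x16,0x15,0x08,0x0e] = cb e7 96 1f d6

[0] 0x13->0x0c len=3 : cb 4e d6
[1] 0x01->0x08 len=5 : 1f e9 cf 50 cb
[2] 0x0a->0x14 len=4 : cf 50 cb 4e
[3] 0x0c->0x12 len=6 : cb 4e d6 96 e7 64
query mem[0x12]=0xcb, mem[0x16]=0xe7, mem[0x15]=0x96, mem[0x08]=0x1f, mem[0x0e]=0xd6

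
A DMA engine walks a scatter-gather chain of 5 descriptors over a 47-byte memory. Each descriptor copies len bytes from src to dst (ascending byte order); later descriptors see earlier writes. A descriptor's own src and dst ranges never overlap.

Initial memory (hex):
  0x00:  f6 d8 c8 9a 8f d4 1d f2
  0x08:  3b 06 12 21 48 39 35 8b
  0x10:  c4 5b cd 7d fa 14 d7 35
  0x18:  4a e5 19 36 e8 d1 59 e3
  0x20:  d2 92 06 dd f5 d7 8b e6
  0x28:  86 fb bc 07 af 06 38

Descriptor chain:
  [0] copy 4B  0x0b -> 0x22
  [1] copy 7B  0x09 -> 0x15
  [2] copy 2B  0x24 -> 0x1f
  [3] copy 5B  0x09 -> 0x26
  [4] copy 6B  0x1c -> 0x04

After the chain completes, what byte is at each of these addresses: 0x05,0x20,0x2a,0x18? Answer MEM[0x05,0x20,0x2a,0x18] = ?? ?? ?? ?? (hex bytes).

[0] 0x0b->0x22 len=4 : 21 48 39 35
[1] 0x09->0x15 len=7 : 06 12 21 48 39 35 8b
[2] 0x24->0x1f len=2 : 39 35
[3] 0x09->0x26 len=5 : 06 12 21 48 39
[4] 0x1c->0x04 len=6 : e8 d1 59 39 35 92
query mem[0x05]=0xd1, mem[0x20]=0x35, mem[0x2a]=0x39, mem[0x18]=0x48

MEM[0x05,0x20,0x2a,0x18] = d1 35 39 48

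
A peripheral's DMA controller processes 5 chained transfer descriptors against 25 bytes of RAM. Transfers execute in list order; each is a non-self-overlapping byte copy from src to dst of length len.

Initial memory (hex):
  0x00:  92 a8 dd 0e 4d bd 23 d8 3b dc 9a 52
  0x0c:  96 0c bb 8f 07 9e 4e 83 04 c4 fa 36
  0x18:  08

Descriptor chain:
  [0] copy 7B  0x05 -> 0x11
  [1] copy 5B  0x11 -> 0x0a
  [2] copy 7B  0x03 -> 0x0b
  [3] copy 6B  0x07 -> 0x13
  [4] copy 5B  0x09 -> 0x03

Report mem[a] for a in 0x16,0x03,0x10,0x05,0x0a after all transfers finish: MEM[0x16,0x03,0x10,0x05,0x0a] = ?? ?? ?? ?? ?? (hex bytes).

[0] 0x05->0x11 len=7 : bd 23 d8 3b dc 9a 52
[1] 0x11->0x0a len=5 : bd 23 d8 3b dc
[2] 0x03->0x0b len=7 : 0e 4d bd 23 d8 3b dc
[3] 0x07->0x13 len=6 : d8 3b dc bd 0e 4d
[4] 0x09->0x03 len=5 : dc bd 0e 4d bd
query mem[0x16]=0xbd, mem[0x03]=0xdc, mem[0x10]=0x3b, mem[0x05]=0x0e, mem[0x0a]=0xbd

MEM[0x16,0x03,0x10,0x05,0x0a] = bd dc 3b 0e bd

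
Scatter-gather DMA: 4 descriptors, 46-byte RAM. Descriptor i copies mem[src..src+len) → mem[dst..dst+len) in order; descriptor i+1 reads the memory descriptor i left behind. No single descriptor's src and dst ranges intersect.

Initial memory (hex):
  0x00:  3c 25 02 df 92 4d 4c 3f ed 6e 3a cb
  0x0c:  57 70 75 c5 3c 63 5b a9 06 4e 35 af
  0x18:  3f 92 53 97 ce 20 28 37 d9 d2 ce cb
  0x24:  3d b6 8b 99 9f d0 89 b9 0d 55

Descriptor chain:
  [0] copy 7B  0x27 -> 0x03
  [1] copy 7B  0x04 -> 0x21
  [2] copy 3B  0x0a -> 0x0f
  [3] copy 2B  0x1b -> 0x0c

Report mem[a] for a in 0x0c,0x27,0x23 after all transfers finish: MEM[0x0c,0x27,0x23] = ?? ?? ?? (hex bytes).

MEM[0x0c,0x27,0x23] = 97 3a 89

  after D0: wrote 7B at 0x03 = 999fd089b90d55
  after D1: wrote 7B at 0x21 = 9fd089b90d553a
  after D2: wrote 3B at 0x0f = 3acb57
  after D3: wrote 2B at 0x0c = 97ce
query mem[0x0c]=0x97, mem[0x27]=0x3a, mem[0x23]=0x89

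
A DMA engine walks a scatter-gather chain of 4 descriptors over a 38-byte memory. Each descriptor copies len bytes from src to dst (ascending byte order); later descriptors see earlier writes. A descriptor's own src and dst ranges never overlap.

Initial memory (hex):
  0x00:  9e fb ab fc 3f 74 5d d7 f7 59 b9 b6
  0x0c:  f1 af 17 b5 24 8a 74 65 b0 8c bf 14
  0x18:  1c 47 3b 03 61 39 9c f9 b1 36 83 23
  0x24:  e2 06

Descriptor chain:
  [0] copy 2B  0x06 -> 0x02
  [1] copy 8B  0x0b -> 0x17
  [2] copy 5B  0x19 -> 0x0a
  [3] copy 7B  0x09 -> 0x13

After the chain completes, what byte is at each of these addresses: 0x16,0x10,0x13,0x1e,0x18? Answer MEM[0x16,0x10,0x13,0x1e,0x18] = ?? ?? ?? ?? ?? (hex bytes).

[0] 0x06->0x02 len=2 : 5d d7
[1] 0x0b->0x17 len=8 : b6 f1 af 17 b5 24 8a 74
[2] 0x19->0x0a len=5 : af 17 b5 24 8a
[3] 0x09->0x13 len=7 : 59 af 17 b5 24 8a b5
query mem[0x16]=0xb5, mem[0x10]=0x24, mem[0x13]=0x59, mem[0x1e]=0x74, mem[0x18]=0x8a

MEM[0x16,0x10,0x13,0x1e,0x18] = b5 24 59 74 8a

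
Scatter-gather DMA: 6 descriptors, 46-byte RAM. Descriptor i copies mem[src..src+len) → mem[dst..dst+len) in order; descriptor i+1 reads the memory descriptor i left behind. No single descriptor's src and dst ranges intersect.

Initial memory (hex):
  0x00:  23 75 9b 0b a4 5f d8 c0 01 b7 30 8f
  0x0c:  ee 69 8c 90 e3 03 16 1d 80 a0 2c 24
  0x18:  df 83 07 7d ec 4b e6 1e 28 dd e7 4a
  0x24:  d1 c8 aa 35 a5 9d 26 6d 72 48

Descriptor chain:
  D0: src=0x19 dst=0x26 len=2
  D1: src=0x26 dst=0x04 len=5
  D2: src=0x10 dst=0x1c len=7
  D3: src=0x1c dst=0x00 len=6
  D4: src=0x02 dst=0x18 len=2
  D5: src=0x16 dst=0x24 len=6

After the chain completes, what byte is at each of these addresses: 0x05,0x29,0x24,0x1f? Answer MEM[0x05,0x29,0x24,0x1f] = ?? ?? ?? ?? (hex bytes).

MEM[0x05,0x29,0x24,0x1f] = a0 7d 2c 1d

#0 dst[0x26+2] := {0x83,0x07}
#1 dst[0x04+5] := {0x83,0x07,0xa5,0x9d,0x26}
#2 dst[0x1c+7] := {0xe3,0x03,0x16,0x1d,0x80,0xa0,0x2c}
#3 dst[0x00+6] := {0xe3,0x03,0x16,0x1d,0x80,0xa0}
#4 dst[0x18+2] := {0x16,0x1d}
#5 dst[0x24+6] := {0x2c,0x24,0x16,0x1d,0x07,0x7d}
query mem[0x05]=0xa0, mem[0x29]=0x7d, mem[0x24]=0x2c, mem[0x1f]=0x1d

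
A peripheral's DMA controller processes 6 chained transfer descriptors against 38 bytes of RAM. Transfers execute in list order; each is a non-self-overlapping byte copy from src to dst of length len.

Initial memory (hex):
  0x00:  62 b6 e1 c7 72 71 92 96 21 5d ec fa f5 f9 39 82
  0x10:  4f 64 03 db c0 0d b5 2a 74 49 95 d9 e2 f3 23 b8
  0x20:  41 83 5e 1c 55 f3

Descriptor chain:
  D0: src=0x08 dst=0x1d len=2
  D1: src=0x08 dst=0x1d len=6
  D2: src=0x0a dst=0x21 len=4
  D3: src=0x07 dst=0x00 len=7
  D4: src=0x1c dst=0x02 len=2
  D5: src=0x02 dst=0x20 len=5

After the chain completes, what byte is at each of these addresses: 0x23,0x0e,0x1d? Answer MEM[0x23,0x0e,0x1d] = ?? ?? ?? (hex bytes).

MEM[0x23,0x0e,0x1d] = f5 39 21

#0 dst[0x1d+2] := {0x21,0x5d}
#1 dst[0x1d+6] := {0x21,0x5d,0xec,0xfa,0xf5,0xf9}
#2 dst[0x21+4] := {0xec,0xfa,0xf5,0xf9}
#3 dst[0x00+7] := {0x96,0x21,0x5d,0xec,0xfa,0xf5,0xf9}
#4 dst[0x02+2] := {0xe2,0x21}
#5 dst[0x20+5] := {0xe2,0x21,0xfa,0xf5,0xf9}
query mem[0x23]=0xf5, mem[0x0e]=0x39, mem[0x1d]=0x21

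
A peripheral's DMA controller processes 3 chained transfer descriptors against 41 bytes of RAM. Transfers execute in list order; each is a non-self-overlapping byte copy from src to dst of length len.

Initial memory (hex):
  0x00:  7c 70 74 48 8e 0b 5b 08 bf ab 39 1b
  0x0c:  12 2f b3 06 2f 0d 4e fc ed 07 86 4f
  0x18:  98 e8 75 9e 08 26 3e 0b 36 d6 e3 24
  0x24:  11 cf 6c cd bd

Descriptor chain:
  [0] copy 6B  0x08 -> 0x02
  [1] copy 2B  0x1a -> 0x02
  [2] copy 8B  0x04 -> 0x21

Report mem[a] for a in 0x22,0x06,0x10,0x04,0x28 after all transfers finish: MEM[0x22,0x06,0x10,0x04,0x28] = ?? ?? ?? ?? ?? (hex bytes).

[0] 0x08->0x02 len=6 : bf ab 39 1b 12 2f
[1] 0x1a->0x02 len=2 : 75 9e
[2] 0x04->0x21 len=8 : 39 1b 12 2f bf ab 39 1b
query mem[0x22]=0x1b, mem[0x06]=0x12, mem[0x10]=0x2f, mem[0x04]=0x39, mem[0x28]=0x1b

MEM[0x22,0x06,0x10,0x04,0x28] = 1b 12 2f 39 1b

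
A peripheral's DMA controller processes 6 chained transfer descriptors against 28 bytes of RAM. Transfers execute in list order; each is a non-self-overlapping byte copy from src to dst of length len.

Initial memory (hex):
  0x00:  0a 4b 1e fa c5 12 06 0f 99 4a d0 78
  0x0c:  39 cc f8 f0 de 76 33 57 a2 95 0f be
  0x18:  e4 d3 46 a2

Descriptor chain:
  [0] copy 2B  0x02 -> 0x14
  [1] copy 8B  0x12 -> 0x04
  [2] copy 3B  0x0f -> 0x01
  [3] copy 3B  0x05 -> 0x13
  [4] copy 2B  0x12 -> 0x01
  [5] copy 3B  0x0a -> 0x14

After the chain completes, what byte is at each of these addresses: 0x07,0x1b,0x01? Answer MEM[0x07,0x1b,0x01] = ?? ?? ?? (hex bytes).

[0] 0x02->0x14 len=2 : 1e fa
[1] 0x12->0x04 len=8 : 33 57 1e fa 0f be e4 d3
[2] 0x0f->0x01 len=3 : f0 de 76
[3] 0x05->0x13 len=3 : 57 1e fa
[4] 0x12->0x01 len=2 : 33 57
[5] 0x0a->0x14 len=3 : e4 d3 39
query mem[0x07]=0xfa, mem[0x1b]=0xa2, mem[0x01]=0x33

MEM[0x07,0x1b,0x01] = fa a2 33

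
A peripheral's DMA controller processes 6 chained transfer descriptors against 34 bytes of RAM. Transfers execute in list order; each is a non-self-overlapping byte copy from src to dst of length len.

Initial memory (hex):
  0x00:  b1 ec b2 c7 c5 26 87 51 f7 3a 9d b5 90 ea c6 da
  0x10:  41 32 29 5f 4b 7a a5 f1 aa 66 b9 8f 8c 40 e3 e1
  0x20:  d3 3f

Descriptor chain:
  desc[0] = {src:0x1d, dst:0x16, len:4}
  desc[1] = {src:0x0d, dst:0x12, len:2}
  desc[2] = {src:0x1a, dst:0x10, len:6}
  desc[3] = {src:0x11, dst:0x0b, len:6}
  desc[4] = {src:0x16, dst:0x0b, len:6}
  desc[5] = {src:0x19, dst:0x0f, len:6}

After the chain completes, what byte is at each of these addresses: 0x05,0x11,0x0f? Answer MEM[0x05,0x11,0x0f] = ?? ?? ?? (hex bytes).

MEM[0x05,0x11,0x0f] = 26 8f d3

  after D0: wrote 4B at 0x16 = 40e3e1d3
  after D1: wrote 2B at 0x12 = eac6
  after D2: wrote 6B at 0x10 = b98f8c40e3e1
  after D3: wrote 6B at 0x0b = 8f8c40e3e140
  after D4: wrote 6B at 0x0b = 40e3e1d3b98f
  after D5: wrote 6B at 0x0f = d3b98f8c40e3
query mem[0x05]=0x26, mem[0x11]=0x8f, mem[0x0f]=0xd3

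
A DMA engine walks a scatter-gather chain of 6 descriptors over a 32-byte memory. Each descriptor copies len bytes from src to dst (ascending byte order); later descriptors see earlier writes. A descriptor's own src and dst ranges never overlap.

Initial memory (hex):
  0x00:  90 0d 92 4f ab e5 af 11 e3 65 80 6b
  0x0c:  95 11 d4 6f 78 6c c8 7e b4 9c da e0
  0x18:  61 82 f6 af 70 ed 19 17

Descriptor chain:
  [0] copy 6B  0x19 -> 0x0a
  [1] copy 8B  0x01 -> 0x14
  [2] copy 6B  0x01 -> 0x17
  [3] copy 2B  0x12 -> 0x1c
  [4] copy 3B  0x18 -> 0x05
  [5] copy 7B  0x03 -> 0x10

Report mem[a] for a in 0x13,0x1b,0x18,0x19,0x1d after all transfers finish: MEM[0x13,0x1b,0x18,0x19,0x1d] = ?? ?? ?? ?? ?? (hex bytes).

  after D0: wrote 6B at 0x0a = 82f6af70ed19
  after D1: wrote 8B at 0x14 = 0d924fabe5af11e3
  after D2: wrote 6B at 0x17 = 0d924fabe5af
  after D3: wrote 2B at 0x1c = c87e
  after D4: wrote 3B at 0x05 = 924fab
  after D5: wrote 7B at 0x10 = 4fab924fabe365
query mem[0x13]=0x4f, mem[0x1b]=0xe5, mem[0x18]=0x92, mem[0x19]=0x4f, mem[0x1d]=0x7e

MEM[0x13,0x1b,0x18,0x19,0x1d] = 4f e5 92 4f 7e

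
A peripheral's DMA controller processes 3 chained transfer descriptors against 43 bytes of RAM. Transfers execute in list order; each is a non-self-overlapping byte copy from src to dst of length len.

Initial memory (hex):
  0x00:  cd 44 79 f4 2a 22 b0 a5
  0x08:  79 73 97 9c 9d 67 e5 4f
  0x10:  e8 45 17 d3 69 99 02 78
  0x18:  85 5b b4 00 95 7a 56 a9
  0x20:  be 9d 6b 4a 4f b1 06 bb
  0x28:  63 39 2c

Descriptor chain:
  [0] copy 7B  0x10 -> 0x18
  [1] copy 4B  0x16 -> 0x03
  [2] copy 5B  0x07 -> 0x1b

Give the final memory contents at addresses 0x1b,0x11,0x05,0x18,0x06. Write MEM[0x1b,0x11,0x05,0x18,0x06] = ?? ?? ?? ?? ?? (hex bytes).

MEM[0x1b,0x11,0x05,0x18,0x06] = a5 45 e8 e8 45

#0 dst[0x18+7] := {0xe8,0x45,0x17,0xd3,0x69,0x99,0x02}
#1 dst[0x03+4] := {0x02,0x78,0xe8,0x45}
#2 dst[0x1b+5] := {0xa5,0x79,0x73,0x97,0x9c}
query mem[0x1b]=0xa5, mem[0x11]=0x45, mem[0x05]=0xe8, mem[0x18]=0xe8, mem[0x06]=0x45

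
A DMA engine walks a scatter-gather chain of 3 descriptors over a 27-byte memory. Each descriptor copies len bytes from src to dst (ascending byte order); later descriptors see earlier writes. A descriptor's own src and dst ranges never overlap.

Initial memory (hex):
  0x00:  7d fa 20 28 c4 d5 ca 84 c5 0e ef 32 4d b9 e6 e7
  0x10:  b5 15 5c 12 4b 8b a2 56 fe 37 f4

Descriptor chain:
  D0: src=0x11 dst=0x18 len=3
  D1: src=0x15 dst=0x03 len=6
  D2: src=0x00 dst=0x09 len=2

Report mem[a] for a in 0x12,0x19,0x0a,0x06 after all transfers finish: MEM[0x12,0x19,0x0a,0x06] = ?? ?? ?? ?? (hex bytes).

MEM[0x12,0x19,0x0a,0x06] = 5c 5c fa 15

  after D0: wrote 3B at 0x18 = 155c12
  after D1: wrote 6B at 0x03 = 8ba256155c12
  after D2: wrote 2B at 0x09 = 7dfa
query mem[0x12]=0x5c, mem[0x19]=0x5c, mem[0x0a]=0xfa, mem[0x06]=0x15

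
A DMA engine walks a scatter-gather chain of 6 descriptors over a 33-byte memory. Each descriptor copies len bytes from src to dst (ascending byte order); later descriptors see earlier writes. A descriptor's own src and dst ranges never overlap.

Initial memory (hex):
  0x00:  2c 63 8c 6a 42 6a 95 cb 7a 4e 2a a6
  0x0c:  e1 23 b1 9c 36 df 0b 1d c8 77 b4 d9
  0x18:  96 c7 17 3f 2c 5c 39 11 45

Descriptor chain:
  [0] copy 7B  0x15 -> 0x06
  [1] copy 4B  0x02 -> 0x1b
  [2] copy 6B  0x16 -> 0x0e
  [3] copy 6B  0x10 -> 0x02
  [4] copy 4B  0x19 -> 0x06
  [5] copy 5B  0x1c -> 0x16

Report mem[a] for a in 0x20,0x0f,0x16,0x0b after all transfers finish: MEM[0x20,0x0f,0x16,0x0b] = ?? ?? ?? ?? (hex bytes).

#0 dst[0x06+7] := {0x77,0xb4,0xd9,0x96,0xc7,0x17,0x3f}
#1 dst[0x1b+4] := {0x8c,0x6a,0x42,0x6a}
#2 dst[0x0e+6] := {0xb4,0xd9,0x96,0xc7,0x17,0x8c}
#3 dst[0x02+6] := {0x96,0xc7,0x17,0x8c,0xc8,0x77}
#4 dst[0x06+4] := {0xc7,0x17,0x8c,0x6a}
#5 dst[0x16+5] := {0x6a,0x42,0x6a,0x11,0x45}
query mem[0x20]=0x45, mem[0x0f]=0xd9, mem[0x16]=0x6a, mem[0x0b]=0x17

MEM[0x20,0x0f,0x16,0x0b] = 45 d9 6a 17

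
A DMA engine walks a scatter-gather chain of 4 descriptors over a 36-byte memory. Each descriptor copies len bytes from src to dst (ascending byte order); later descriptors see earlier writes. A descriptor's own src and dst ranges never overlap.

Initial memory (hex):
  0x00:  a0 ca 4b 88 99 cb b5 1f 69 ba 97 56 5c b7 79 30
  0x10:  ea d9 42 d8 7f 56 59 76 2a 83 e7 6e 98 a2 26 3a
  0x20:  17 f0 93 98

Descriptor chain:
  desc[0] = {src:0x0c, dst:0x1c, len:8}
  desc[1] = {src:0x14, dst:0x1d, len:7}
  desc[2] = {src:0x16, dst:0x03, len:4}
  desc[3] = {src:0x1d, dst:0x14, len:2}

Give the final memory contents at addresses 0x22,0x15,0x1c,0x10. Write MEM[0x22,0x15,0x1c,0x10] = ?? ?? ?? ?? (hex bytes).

MEM[0x22,0x15,0x1c,0x10] = 83 56 5c ea

#0 dst[0x1c+8] := {0x5c,0xb7,0x79,0x30,0xea,0xd9,0x42,0xd8}
#1 dst[0x1d+7] := {0x7f,0x56,0x59,0x76,0x2a,0x83,0xe7}
#2 dst[0x03+4] := {0x59,0x76,0x2a,0x83}
#3 dst[0x14+2] := {0x7f,0x56}
query mem[0x22]=0x83, mem[0x15]=0x56, mem[0x1c]=0x5c, mem[0x10]=0xea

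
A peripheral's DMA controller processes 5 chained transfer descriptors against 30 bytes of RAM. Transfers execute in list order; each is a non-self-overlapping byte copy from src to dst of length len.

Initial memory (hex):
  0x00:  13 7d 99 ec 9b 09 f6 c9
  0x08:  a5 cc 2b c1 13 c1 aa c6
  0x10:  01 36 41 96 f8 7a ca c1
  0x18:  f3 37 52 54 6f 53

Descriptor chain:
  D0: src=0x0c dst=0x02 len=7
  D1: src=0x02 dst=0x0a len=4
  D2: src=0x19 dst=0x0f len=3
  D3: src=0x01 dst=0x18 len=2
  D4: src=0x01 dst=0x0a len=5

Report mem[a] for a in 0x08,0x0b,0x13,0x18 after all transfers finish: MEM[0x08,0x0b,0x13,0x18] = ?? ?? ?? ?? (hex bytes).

MEM[0x08,0x0b,0x13,0x18] = 41 13 96 7d

  after D0: wrote 7B at 0x02 = 13c1aac6013641
  after D1: wrote 4B at 0x0a = 13c1aac6
  after D2: wrote 3B at 0x0f = 375254
  after D3: wrote 2B at 0x18 = 7d13
  after D4: wrote 5B at 0x0a = 7d13c1aac6
query mem[0x08]=0x41, mem[0x0b]=0x13, mem[0x13]=0x96, mem[0x18]=0x7d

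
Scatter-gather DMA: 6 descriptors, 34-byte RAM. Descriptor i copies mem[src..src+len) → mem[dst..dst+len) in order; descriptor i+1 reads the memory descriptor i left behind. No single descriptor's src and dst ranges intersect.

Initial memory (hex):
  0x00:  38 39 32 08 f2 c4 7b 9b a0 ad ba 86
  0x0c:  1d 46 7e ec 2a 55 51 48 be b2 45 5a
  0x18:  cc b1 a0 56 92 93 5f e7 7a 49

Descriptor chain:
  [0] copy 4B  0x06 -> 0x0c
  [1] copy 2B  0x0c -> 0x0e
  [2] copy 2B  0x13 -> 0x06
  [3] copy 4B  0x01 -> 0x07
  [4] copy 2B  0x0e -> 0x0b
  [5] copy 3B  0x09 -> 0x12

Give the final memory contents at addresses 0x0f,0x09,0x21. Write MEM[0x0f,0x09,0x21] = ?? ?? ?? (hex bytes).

  after D0: wrote 4B at 0x0c = 7b9ba0ad
  after D1: wrote 2B at 0x0e = 7b9b
  after D2: wrote 2B at 0x06 = 48be
  after D3: wrote 4B at 0x07 = 393208f2
  after D4: wrote 2B at 0x0b = 7b9b
  after D5: wrote 3B at 0x12 = 08f27b
query mem[0x0f]=0x9b, mem[0x09]=0x08, mem[0x21]=0x49

MEM[0x0f,0x09,0x21] = 9b 08 49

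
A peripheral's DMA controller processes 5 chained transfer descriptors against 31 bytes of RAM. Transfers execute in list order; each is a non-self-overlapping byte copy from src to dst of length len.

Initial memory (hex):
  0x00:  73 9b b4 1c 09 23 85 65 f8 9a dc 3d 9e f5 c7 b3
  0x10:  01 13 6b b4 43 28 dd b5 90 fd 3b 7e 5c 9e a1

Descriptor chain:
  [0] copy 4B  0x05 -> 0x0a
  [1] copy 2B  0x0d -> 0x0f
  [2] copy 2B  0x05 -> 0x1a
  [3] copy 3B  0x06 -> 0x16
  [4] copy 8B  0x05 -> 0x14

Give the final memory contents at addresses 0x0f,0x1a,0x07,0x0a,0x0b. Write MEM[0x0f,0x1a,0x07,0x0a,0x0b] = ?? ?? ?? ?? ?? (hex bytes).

MEM[0x0f,0x1a,0x07,0x0a,0x0b] = f8 85 65 23 85

D0: mem[0x0a..0x0d] <- [23 85 65 f8]
D1: mem[0x0f..0x10] <- [f8 c7]
D2: mem[0x1a..0x1b] <- [23 85]
D3: mem[0x16..0x18] <- [85 65 f8]
D4: mem[0x14..0x1b] <- [23 85 65 f8 9a 23 85 65]
query mem[0x0f]=0xf8, mem[0x1a]=0x85, mem[0x07]=0x65, mem[0x0a]=0x23, mem[0x0b]=0x85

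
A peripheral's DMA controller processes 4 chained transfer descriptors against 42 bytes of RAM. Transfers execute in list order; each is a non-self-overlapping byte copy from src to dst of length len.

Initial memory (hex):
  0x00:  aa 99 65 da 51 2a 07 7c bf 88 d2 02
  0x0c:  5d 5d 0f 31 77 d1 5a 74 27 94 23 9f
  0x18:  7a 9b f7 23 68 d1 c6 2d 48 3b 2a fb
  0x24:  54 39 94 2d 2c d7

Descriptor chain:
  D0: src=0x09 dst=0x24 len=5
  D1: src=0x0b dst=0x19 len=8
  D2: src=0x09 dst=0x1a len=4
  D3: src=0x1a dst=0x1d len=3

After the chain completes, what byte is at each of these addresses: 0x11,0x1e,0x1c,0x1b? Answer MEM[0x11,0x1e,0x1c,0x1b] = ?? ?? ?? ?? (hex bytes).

MEM[0x11,0x1e,0x1c,0x1b] = d1 d2 02 d2

#0 dst[0x24+5] := {0x88,0xd2,0x02,0x5d,0x5d}
#1 dst[0x19+8] := {0x02,0x5d,0x5d,0x0f,0x31,0x77,0xd1,0x5a}
#2 dst[0x1a+4] := {0x88,0xd2,0x02,0x5d}
#3 dst[0x1d+3] := {0x88,0xd2,0x02}
query mem[0x11]=0xd1, mem[0x1e]=0xd2, mem[0x1c]=0x02, mem[0x1b]=0xd2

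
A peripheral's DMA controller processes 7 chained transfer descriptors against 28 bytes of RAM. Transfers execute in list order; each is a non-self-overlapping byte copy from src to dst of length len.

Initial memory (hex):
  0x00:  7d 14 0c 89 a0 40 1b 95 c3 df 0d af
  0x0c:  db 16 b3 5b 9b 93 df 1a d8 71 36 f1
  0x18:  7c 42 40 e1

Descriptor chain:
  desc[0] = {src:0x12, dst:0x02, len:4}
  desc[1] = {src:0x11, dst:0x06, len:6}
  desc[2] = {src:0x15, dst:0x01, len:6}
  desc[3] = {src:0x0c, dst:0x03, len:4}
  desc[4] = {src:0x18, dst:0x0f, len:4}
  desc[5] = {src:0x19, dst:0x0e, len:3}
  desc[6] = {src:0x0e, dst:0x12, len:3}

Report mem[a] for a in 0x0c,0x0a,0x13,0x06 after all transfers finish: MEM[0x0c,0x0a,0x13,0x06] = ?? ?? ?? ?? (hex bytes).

MEM[0x0c,0x0a,0x13,0x06] = db 71 40 5b

#0 dst[0x02+4] := {0xdf,0x1a,0xd8,0x71}
#1 dst[0x06+6] := {0x93,0xdf,0x1a,0xd8,0x71,0x36}
#2 dst[0x01+6] := {0x71,0x36,0xf1,0x7c,0x42,0x40}
#3 dst[0x03+4] := {0xdb,0x16,0xb3,0x5b}
#4 dst[0x0f+4] := {0x7c,0x42,0x40,0xe1}
#5 dst[0x0e+3] := {0x42,0x40,0xe1}
#6 dst[0x12+3] := {0x42,0x40,0xe1}
query mem[0x0c]=0xdb, mem[0x0a]=0x71, mem[0x13]=0x40, mem[0x06]=0x5b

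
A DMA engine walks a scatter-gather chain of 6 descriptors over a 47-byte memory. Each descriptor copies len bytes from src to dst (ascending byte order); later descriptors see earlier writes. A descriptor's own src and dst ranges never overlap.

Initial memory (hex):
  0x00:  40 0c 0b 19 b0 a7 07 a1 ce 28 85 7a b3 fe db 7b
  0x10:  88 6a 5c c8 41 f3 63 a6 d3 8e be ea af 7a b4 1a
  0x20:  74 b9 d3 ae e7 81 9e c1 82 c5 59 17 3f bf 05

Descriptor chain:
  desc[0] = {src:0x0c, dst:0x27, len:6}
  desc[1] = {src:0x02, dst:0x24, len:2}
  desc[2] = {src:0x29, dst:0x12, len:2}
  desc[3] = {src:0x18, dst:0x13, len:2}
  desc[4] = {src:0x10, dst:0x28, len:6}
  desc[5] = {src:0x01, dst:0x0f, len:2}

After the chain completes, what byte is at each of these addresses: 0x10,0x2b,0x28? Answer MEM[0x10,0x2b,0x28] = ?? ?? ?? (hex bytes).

  after D0: wrote 6B at 0x27 = b3fedb7b886a
  after D1: wrote 2B at 0x24 = 0b19
  after D2: wrote 2B at 0x12 = db7b
  after D3: wrote 2B at 0x13 = d38e
  after D4: wrote 6B at 0x28 = 886adbd38ef3
  after D5: wrote 2B at 0x0f = 0c0b
query mem[0x10]=0x0b, mem[0x2b]=0xd3, mem[0x28]=0x88

MEM[0x10,0x2b,0x28] = 0b d3 88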